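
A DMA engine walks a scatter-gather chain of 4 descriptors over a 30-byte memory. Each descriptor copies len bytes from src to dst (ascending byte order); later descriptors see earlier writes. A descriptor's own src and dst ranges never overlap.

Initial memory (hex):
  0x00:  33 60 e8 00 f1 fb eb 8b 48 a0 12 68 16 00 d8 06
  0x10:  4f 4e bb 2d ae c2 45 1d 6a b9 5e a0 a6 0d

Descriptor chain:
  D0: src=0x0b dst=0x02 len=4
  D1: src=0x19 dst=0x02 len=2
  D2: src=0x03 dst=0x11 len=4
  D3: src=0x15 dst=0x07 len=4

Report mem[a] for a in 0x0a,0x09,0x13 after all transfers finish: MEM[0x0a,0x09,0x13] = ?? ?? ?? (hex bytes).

D0: mem[0x02..0x05] <- [68 16 00 d8]
D1: mem[0x02..0x03] <- [b9 5e]
D2: mem[0x11..0x14] <- [5e 00 d8 eb]
D3: mem[0x07..0x0a] <- [c2 45 1d 6a]
query mem[0x0a]=0x6a, mem[0x09]=0x1d, mem[0x13]=0xd8

MEM[0x0a,0x09,0x13] = 6a 1d d8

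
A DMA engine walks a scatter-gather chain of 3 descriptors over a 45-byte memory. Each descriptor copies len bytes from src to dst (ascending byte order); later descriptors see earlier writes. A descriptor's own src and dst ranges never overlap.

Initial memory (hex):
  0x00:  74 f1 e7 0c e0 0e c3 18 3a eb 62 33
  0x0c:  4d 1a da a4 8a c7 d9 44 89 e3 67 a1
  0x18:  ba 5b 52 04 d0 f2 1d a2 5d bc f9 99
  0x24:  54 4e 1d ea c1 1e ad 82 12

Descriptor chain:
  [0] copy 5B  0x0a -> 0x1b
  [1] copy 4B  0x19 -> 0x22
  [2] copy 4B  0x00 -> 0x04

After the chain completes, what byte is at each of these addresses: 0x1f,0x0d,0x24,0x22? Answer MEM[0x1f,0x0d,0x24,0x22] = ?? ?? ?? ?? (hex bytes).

#0 dst[0x1b+5] := {0x62,0x33,0x4d,0x1a,0xda}
#1 dst[0x22+4] := {0x5b,0x52,0x62,0x33}
#2 dst[0x04+4] := {0x74,0xf1,0xe7,0x0c}
query mem[0x1f]=0xda, mem[0x0d]=0x1a, mem[0x24]=0x62, mem[0x22]=0x5b

MEM[0x1f,0x0d,0x24,0x22] = da 1a 62 5b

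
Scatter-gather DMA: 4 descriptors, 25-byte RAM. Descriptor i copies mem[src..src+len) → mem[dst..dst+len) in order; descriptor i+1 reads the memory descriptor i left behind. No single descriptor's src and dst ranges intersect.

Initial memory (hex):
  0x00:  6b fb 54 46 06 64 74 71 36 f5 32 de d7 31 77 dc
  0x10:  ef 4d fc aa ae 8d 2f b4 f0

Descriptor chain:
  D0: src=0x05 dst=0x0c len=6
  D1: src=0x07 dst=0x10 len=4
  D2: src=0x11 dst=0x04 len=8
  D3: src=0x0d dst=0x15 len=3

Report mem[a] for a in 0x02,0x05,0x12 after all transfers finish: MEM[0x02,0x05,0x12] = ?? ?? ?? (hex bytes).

  after D0: wrote 6B at 0x0c = 64747136f532
  after D1: wrote 4B at 0x10 = 7136f532
  after D2: wrote 8B at 0x04 = 36f532ae8d2fb4f0
  after D3: wrote 3B at 0x15 = 747136
query mem[0x02]=0x54, mem[0x05]=0xf5, mem[0x12]=0xf5

MEM[0x02,0x05,0x12] = 54 f5 f5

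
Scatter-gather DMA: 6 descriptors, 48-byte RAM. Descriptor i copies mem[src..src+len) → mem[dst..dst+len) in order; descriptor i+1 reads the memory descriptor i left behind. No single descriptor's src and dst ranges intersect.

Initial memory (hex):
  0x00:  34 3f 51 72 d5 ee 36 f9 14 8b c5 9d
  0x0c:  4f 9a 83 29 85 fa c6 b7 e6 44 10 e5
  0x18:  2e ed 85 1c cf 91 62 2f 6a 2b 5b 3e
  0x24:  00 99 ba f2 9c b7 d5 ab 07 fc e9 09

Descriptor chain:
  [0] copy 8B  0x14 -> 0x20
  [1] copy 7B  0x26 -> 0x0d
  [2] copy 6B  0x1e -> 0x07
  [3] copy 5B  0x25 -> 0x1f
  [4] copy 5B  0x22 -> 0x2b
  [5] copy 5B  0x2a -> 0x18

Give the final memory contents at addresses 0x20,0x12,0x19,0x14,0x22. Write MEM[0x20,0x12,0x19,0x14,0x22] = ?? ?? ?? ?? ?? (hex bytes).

D0: mem[0x20..0x27] <- [e6 44 10 e5 2e ed 85 1c]
D1: mem[0x0d..0x13] <- [85 1c 9c b7 d5 ab 07]
D2: mem[0x07..0x0c] <- [62 2f e6 44 10 e5]
D3: mem[0x1f..0x23] <- [ed 85 1c 9c b7]
D4: mem[0x2b..0x2f] <- [9c b7 2e ed 85]
D5: mem[0x18..0x1c] <- [d5 9c b7 2e ed]
query mem[0x20]=0x85, mem[0x12]=0xab, mem[0x19]=0x9c, mem[0x14]=0xe6, mem[0x22]=0x9c

MEM[0x20,0x12,0x19,0x14,0x22] = 85 ab 9c e6 9c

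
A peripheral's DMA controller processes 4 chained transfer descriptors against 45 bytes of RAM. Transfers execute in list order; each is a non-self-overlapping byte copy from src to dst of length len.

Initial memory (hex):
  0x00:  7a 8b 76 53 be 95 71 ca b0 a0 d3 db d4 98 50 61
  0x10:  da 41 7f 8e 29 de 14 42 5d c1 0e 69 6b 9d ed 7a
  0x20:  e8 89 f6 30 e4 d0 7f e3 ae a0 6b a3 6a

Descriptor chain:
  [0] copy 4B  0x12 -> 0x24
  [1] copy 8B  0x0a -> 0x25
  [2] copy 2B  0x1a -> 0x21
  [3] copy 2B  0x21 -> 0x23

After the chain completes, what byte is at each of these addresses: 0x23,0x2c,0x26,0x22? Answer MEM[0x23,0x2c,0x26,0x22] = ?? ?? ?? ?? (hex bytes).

MEM[0x23,0x2c,0x26,0x22] = 0e 41 db 69

D0: mem[0x24..0x27] <- [7f 8e 29 de]
D1: mem[0x25..0x2c] <- [d3 db d4 98 50 61 da 41]
D2: mem[0x21..0x22] <- [0e 69]
D3: mem[0x23..0x24] <- [0e 69]
query mem[0x23]=0x0e, mem[0x2c]=0x41, mem[0x26]=0xdb, mem[0x22]=0x69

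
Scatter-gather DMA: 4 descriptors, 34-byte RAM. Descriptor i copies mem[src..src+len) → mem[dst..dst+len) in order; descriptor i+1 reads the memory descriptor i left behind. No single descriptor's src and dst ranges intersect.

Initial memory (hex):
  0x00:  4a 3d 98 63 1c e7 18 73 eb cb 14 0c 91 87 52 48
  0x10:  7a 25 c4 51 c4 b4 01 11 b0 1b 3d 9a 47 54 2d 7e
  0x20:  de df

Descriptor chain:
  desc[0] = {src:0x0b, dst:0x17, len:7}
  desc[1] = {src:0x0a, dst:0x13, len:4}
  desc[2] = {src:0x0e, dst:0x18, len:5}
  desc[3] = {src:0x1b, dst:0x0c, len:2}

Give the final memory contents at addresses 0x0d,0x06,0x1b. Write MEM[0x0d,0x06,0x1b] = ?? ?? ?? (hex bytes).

MEM[0x0d,0x06,0x1b] = c4 18 25

  after D0: wrote 7B at 0x17 = 0c918752487a25
  after D1: wrote 4B at 0x13 = 140c9187
  after D2: wrote 5B at 0x18 = 52487a25c4
  after D3: wrote 2B at 0x0c = 25c4
query mem[0x0d]=0xc4, mem[0x06]=0x18, mem[0x1b]=0x25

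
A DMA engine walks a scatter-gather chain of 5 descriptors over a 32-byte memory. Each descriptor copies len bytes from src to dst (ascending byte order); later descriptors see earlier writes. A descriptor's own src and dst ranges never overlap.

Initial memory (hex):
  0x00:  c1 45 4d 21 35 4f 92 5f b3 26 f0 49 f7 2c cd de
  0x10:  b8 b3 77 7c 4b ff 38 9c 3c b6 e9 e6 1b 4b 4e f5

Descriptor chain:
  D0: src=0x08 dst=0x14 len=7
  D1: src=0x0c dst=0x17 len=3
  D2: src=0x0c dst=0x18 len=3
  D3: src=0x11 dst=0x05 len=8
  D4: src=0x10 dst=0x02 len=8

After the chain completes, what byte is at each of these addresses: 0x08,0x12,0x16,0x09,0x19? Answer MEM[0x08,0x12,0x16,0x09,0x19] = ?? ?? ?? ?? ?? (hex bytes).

MEM[0x08,0x12,0x16,0x09,0x19] = f0 77 f0 f7 2c

  after D0: wrote 7B at 0x14 = b326f049f72ccd
  after D1: wrote 3B at 0x17 = f72ccd
  after D2: wrote 3B at 0x18 = f72ccd
  after D3: wrote 8B at 0x05 = b3777cb326f0f7f7
  after D4: wrote 8B at 0x02 = b8b3777cb326f0f7
query mem[0x08]=0xf0, mem[0x12]=0x77, mem[0x16]=0xf0, mem[0x09]=0xf7, mem[0x19]=0x2c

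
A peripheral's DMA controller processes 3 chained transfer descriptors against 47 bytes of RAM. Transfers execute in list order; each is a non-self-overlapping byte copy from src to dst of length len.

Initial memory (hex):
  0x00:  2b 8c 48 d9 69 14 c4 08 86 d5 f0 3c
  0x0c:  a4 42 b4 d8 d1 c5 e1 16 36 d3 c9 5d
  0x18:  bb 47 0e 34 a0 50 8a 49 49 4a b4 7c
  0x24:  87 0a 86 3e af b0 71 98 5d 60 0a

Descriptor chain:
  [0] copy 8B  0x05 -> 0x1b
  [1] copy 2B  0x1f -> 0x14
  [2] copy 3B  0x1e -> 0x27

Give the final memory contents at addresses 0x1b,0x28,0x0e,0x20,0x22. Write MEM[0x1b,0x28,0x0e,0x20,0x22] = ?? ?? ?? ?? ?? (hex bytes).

MEM[0x1b,0x28,0x0e,0x20,0x22] = 14 d5 b4 f0 a4

[0] 0x05->0x1b len=8 : 14 c4 08 86 d5 f0 3c a4
[1] 0x1f->0x14 len=2 : d5 f0
[2] 0x1e->0x27 len=3 : 86 d5 f0
query mem[0x1b]=0x14, mem[0x28]=0xd5, mem[0x0e]=0xb4, mem[0x20]=0xf0, mem[0x22]=0xa4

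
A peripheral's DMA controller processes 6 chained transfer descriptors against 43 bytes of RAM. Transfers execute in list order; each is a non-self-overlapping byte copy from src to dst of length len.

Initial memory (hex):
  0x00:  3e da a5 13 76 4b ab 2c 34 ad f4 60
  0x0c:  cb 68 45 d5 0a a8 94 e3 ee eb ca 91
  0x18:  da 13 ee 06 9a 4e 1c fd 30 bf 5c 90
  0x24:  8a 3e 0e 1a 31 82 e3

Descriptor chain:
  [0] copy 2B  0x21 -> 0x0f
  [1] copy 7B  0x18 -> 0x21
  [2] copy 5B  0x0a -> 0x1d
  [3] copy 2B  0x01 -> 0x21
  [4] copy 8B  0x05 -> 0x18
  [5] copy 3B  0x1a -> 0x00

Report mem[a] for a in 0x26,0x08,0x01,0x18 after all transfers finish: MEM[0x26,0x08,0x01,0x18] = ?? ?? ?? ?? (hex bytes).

MEM[0x26,0x08,0x01,0x18] = 4e 34 34 4b

[0] 0x21->0x0f len=2 : bf 5c
[1] 0x18->0x21 len=7 : da 13 ee 06 9a 4e 1c
[2] 0x0a->0x1d len=5 : f4 60 cb 68 45
[3] 0x01->0x21 len=2 : da a5
[4] 0x05->0x18 len=8 : 4b ab 2c 34 ad f4 60 cb
[5] 0x1a->0x00 len=3 : 2c 34 ad
query mem[0x26]=0x4e, mem[0x08]=0x34, mem[0x01]=0x34, mem[0x18]=0x4b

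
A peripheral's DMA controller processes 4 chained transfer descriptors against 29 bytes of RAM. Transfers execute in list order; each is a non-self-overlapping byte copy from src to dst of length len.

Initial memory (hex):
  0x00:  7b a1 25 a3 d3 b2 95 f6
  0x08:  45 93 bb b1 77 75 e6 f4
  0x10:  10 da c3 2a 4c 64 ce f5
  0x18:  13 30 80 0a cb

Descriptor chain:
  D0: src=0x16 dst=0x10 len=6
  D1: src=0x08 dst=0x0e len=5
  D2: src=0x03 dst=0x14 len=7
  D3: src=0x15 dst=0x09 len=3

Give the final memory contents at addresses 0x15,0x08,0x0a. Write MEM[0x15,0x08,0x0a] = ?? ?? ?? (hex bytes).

  after D0: wrote 6B at 0x10 = cef51330800a
  after D1: wrote 5B at 0x0e = 4593bbb177
  after D2: wrote 7B at 0x14 = a3d3b295f64593
  after D3: wrote 3B at 0x09 = d3b295
query mem[0x15]=0xd3, mem[0x08]=0x45, mem[0x0a]=0xb2

MEM[0x15,0x08,0x0a] = d3 45 b2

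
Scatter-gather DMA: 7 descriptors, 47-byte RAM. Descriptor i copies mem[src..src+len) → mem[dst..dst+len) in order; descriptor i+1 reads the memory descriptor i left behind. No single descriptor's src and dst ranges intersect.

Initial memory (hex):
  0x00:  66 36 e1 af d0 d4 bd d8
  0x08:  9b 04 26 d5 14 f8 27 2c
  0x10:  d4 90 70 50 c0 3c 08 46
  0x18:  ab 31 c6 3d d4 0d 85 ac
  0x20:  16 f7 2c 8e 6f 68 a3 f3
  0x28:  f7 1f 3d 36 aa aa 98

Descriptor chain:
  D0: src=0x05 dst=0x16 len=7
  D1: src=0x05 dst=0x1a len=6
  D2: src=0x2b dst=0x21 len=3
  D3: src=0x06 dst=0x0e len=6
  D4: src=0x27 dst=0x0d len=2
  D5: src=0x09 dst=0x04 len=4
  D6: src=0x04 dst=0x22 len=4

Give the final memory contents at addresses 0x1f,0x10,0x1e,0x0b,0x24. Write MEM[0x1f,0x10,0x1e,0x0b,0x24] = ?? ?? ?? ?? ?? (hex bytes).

MEM[0x1f,0x10,0x1e,0x0b,0x24] = 26 9b 04 d5 d5

#0 dst[0x16+7] := {0xd4,0xbd,0xd8,0x9b,0x04,0x26,0xd5}
#1 dst[0x1a+6] := {0xd4,0xbd,0xd8,0x9b,0x04,0x26}
#2 dst[0x21+3] := {0x36,0xaa,0xaa}
#3 dst[0x0e+6] := {0xbd,0xd8,0x9b,0x04,0x26,0xd5}
#4 dst[0x0d+2] := {0xf3,0xf7}
#5 dst[0x04+4] := {0x04,0x26,0xd5,0x14}
#6 dst[0x22+4] := {0x04,0x26,0xd5,0x14}
query mem[0x1f]=0x26, mem[0x10]=0x9b, mem[0x1e]=0x04, mem[0x0b]=0xd5, mem[0x24]=0xd5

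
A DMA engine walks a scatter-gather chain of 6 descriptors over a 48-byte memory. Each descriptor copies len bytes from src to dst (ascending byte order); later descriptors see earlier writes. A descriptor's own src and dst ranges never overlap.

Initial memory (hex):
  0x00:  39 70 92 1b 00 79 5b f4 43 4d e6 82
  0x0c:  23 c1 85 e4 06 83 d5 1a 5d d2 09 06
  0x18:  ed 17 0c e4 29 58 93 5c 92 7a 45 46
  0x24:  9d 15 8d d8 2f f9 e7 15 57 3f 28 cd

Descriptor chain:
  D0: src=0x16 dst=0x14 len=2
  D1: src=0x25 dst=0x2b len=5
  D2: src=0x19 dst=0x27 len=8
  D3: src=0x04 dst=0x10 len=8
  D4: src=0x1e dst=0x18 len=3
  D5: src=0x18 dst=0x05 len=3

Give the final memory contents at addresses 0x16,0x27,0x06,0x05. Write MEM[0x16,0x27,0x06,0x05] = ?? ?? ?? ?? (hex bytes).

  after D0: wrote 2B at 0x14 = 0906
  after D1: wrote 5B at 0x2b = 158dd82ff9
  after D2: wrote 8B at 0x27 = 170ce42958935c92
  after D3: wrote 8B at 0x10 = 00795bf4434de682
  after D4: wrote 3B at 0x18 = 935c92
  after D5: wrote 3B at 0x05 = 935c92
query mem[0x16]=0xe6, mem[0x27]=0x17, mem[0x06]=0x5c, mem[0x05]=0x93

MEM[0x16,0x27,0x06,0x05] = e6 17 5c 93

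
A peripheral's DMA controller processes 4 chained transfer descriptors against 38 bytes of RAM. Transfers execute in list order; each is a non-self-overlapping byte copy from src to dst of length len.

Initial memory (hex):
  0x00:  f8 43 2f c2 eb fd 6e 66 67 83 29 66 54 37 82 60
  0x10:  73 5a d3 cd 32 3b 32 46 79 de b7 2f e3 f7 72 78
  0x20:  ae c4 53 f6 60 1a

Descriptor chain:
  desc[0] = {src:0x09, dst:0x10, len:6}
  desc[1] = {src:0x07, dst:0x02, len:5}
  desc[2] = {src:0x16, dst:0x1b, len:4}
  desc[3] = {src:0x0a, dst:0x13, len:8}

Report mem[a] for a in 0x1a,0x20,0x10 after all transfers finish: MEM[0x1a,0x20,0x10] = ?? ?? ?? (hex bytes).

MEM[0x1a,0x20,0x10] = 29 ae 83

  after D0: wrote 6B at 0x10 = 832966543782
  after D1: wrote 5B at 0x02 = 6667832966
  after D2: wrote 4B at 0x1b = 324679de
  after D3: wrote 8B at 0x13 = 2966543782608329
query mem[0x1a]=0x29, mem[0x20]=0xae, mem[0x10]=0x83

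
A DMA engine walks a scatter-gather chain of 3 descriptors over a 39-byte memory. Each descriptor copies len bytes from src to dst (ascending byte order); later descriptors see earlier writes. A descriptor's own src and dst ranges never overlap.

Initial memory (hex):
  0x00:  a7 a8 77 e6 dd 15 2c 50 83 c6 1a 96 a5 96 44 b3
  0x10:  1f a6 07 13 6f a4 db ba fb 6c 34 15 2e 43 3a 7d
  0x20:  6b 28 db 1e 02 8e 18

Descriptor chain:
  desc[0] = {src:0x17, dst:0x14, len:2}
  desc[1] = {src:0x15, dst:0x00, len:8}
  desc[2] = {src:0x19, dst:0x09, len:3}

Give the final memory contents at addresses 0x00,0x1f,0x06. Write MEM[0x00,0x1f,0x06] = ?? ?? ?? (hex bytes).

D0: mem[0x14..0x15] <- [ba fb]
D1: mem[0x00..0x07] <- [fb db ba fb 6c 34 15 2e]
D2: mem[0x09..0x0b] <- [6c 34 15]
query mem[0x00]=0xfb, mem[0x1f]=0x7d, mem[0x06]=0x15

MEM[0x00,0x1f,0x06] = fb 7d 15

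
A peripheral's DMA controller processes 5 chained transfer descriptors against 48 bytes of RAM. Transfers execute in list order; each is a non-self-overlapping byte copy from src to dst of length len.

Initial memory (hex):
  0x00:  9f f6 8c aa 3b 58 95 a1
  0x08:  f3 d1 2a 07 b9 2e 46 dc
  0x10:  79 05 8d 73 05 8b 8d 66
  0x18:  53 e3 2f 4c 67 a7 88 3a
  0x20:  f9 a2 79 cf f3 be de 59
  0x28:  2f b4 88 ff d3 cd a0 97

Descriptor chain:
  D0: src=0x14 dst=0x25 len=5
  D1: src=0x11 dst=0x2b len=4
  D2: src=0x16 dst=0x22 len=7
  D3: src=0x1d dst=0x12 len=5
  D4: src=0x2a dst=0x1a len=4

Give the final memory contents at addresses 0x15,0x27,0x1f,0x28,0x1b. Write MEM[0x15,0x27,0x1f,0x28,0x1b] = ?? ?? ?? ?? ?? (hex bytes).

D0: mem[0x25..0x29] <- [05 8b 8d 66 53]
D1: mem[0x2b..0x2e] <- [05 8d 73 05]
D2: mem[0x22..0x28] <- [8d 66 53 e3 2f 4c 67]
D3: mem[0x12..0x16] <- [a7 88 3a f9 a2]
D4: mem[0x1a..0x1d] <- [88 05 8d 73]
query mem[0x15]=0xf9, mem[0x27]=0x4c, mem[0x1f]=0x3a, mem[0x28]=0x67, mem[0x1b]=0x05

MEM[0x15,0x27,0x1f,0x28,0x1b] = f9 4c 3a 67 05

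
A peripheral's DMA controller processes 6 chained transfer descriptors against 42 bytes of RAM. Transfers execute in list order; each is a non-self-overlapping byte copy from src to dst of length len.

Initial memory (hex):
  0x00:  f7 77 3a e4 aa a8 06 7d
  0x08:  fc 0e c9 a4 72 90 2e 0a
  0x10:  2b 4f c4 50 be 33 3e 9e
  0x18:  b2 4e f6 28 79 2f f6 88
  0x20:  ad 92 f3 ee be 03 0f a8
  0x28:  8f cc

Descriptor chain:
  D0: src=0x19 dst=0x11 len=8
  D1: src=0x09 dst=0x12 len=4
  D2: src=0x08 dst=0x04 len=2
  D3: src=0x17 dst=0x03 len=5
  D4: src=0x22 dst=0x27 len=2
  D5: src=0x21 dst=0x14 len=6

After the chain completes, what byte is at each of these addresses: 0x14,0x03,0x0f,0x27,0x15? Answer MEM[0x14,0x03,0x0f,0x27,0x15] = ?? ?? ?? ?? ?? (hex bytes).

MEM[0x14,0x03,0x0f,0x27,0x15] = 92 88 0a f3 f3

  after D0: wrote 8B at 0x11 = 4ef628792ff688ad
  after D1: wrote 4B at 0x12 = 0ec9a472
  after D2: wrote 2B at 0x04 = fc0e
  after D3: wrote 5B at 0x03 = 88ad4ef628
  after D4: wrote 2B at 0x27 = f3ee
  after D5: wrote 6B at 0x14 = 92f3eebe030f
query mem[0x14]=0x92, mem[0x03]=0x88, mem[0x0f]=0x0a, mem[0x27]=0xf3, mem[0x15]=0xf3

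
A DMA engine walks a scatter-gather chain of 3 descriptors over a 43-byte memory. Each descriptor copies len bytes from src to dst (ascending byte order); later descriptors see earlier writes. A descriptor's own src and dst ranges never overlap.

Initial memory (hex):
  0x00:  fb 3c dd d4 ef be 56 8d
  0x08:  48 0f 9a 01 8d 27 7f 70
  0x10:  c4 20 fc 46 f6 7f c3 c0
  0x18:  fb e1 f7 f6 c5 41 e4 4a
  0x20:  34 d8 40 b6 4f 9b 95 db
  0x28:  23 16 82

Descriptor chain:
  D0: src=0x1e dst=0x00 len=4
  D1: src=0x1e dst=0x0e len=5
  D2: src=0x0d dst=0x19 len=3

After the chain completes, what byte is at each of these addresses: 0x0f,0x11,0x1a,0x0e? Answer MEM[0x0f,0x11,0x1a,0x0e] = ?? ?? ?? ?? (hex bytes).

  after D0: wrote 4B at 0x00 = e44a34d8
  after D1: wrote 5B at 0x0e = e44a34d840
  after D2: wrote 3B at 0x19 = 27e44a
query mem[0x0f]=0x4a, mem[0x11]=0xd8, mem[0x1a]=0xe4, mem[0x0e]=0xe4

MEM[0x0f,0x11,0x1a,0x0e] = 4a d8 e4 e4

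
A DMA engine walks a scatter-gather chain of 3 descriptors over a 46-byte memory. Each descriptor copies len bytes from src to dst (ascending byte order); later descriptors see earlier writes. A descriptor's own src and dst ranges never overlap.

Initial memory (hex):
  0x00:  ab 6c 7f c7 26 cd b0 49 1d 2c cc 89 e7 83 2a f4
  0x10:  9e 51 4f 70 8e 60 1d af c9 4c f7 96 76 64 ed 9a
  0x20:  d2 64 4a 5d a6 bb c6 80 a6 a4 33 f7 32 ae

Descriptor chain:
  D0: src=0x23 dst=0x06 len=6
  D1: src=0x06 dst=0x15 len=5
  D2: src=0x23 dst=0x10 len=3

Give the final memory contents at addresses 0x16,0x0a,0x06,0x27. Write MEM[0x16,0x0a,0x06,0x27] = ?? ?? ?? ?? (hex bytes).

[0] 0x23->0x06 len=6 : 5d a6 bb c6 80 a6
[1] 0x06->0x15 len=5 : 5d a6 bb c6 80
[2] 0x23->0x10 len=3 : 5d a6 bb
query mem[0x16]=0xa6, mem[0x0a]=0x80, mem[0x06]=0x5d, mem[0x27]=0x80

MEM[0x16,0x0a,0x06,0x27] = a6 80 5d 80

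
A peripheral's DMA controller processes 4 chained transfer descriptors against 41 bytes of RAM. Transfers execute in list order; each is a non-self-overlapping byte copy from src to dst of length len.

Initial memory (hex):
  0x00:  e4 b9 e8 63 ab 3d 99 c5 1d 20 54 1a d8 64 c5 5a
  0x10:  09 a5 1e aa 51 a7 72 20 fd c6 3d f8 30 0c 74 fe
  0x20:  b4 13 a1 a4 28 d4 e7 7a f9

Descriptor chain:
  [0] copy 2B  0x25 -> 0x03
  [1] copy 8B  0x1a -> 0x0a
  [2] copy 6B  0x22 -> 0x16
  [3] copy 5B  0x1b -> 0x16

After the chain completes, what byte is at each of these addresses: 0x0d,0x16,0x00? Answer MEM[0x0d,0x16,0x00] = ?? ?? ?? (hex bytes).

MEM[0x0d,0x16,0x00] = 0c 7a e4

  after D0: wrote 2B at 0x03 = d4e7
  after D1: wrote 8B at 0x0a = 3df8300c74feb413
  after D2: wrote 6B at 0x16 = a1a428d4e77a
  after D3: wrote 5B at 0x16 = 7a300c74fe
query mem[0x0d]=0x0c, mem[0x16]=0x7a, mem[0x00]=0xe4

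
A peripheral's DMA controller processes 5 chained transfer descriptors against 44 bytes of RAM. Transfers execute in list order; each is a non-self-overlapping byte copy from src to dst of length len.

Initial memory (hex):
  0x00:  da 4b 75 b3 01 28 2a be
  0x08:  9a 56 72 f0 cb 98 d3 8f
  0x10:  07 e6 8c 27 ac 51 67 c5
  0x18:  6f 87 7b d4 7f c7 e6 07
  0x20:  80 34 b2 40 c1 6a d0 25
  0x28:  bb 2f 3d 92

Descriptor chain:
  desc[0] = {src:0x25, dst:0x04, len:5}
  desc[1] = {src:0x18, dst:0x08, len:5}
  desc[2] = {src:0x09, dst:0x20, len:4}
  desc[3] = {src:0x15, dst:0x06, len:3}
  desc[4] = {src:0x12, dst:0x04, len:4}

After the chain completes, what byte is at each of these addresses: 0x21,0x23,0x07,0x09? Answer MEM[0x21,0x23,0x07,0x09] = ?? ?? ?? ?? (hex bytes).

MEM[0x21,0x23,0x07,0x09] = 7b 7f 51 87

D0: mem[0x04..0x08] <- [6a d0 25 bb 2f]
D1: mem[0x08..0x0c] <- [6f 87 7b d4 7f]
D2: mem[0x20..0x23] <- [87 7b d4 7f]
D3: mem[0x06..0x08] <- [51 67 c5]
D4: mem[0x04..0x07] <- [8c 27 ac 51]
query mem[0x21]=0x7b, mem[0x23]=0x7f, mem[0x07]=0x51, mem[0x09]=0x87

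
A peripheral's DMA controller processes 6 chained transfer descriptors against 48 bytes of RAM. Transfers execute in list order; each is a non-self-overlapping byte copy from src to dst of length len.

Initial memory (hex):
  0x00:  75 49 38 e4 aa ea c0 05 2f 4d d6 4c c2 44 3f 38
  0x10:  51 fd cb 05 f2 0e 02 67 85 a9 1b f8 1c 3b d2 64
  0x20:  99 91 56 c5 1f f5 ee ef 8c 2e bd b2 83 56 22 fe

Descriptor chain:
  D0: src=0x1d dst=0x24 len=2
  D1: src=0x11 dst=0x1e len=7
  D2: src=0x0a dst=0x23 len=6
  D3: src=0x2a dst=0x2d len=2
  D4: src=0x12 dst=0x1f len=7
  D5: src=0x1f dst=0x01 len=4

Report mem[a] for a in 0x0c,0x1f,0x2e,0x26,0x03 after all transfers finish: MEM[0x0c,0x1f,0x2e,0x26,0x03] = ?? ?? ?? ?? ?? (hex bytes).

MEM[0x0c,0x1f,0x2e,0x26,0x03] = c2 cb b2 44 f2

[0] 0x1d->0x24 len=2 : 3b d2
[1] 0x11->0x1e len=7 : fd cb 05 f2 0e 02 67
[2] 0x0a->0x23 len=6 : d6 4c c2 44 3f 38
[3] 0x2a->0x2d len=2 : bd b2
[4] 0x12->0x1f len=7 : cb 05 f2 0e 02 67 85
[5] 0x1f->0x01 len=4 : cb 05 f2 0e
query mem[0x0c]=0xc2, mem[0x1f]=0xcb, mem[0x2e]=0xb2, mem[0x26]=0x44, mem[0x03]=0xf2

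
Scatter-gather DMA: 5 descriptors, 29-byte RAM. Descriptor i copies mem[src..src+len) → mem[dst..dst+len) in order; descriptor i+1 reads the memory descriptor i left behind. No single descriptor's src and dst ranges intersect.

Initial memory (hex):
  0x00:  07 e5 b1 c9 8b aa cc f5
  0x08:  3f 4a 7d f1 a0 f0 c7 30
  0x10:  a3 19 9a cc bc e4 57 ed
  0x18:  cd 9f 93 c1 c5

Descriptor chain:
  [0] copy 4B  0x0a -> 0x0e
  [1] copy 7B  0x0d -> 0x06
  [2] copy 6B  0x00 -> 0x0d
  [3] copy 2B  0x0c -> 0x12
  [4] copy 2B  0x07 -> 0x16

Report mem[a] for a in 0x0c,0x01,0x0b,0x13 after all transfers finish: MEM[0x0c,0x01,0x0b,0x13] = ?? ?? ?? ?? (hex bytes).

D0: mem[0x0e..0x11] <- [7d f1 a0 f0]
D1: mem[0x06..0x0c] <- [f0 7d f1 a0 f0 9a cc]
D2: mem[0x0d..0x12] <- [07 e5 b1 c9 8b aa]
D3: mem[0x12..0x13] <- [cc 07]
D4: mem[0x16..0x17] <- [7d f1]
query mem[0x0c]=0xcc, mem[0x01]=0xe5, mem[0x0b]=0x9a, mem[0x13]=0x07

MEM[0x0c,0x01,0x0b,0x13] = cc e5 9a 07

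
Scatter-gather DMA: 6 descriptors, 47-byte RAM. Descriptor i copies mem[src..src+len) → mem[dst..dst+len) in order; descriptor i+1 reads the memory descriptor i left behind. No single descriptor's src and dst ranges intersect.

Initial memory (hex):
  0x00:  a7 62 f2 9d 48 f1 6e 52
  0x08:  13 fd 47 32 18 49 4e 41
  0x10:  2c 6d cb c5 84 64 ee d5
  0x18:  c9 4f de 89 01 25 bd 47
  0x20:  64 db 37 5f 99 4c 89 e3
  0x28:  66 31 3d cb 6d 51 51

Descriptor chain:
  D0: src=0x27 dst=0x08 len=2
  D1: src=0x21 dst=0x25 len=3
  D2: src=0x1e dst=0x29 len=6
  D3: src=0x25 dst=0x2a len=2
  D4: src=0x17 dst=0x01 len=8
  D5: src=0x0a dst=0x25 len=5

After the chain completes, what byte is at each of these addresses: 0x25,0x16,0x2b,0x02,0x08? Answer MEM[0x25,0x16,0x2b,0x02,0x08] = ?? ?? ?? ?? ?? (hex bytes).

MEM[0x25,0x16,0x2b,0x02,0x08] = 47 ee 37 c9 bd

D0: mem[0x08..0x09] <- [e3 66]
D1: mem[0x25..0x27] <- [db 37 5f]
D2: mem[0x29..0x2e] <- [bd 47 64 db 37 5f]
D3: mem[0x2a..0x2b] <- [db 37]
D4: mem[0x01..0x08] <- [d5 c9 4f de 89 01 25 bd]
D5: mem[0x25..0x29] <- [47 32 18 49 4e]
query mem[0x25]=0x47, mem[0x16]=0xee, mem[0x2b]=0x37, mem[0x02]=0xc9, mem[0x08]=0xbd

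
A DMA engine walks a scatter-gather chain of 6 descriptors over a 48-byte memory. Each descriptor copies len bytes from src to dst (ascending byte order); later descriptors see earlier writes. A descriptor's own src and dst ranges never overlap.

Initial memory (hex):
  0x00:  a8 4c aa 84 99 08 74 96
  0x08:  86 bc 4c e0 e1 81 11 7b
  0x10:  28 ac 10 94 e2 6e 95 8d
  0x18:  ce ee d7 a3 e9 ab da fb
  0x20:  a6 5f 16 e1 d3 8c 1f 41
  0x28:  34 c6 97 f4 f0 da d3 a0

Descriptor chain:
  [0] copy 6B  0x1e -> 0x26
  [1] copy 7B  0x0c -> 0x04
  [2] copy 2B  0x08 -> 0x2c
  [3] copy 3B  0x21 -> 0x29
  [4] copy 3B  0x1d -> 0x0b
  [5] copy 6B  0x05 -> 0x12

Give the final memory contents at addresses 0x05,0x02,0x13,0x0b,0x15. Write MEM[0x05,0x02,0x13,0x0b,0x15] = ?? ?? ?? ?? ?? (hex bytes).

MEM[0x05,0x02,0x13,0x0b,0x15] = 81 aa 11 ab 28

[0] 0x1e->0x26 len=6 : da fb a6 5f 16 e1
[1] 0x0c->0x04 len=7 : e1 81 11 7b 28 ac 10
[2] 0x08->0x2c len=2 : 28 ac
[3] 0x21->0x29 len=3 : 5f 16 e1
[4] 0x1d->0x0b len=3 : ab da fb
[5] 0x05->0x12 len=6 : 81 11 7b 28 ac 10
query mem[0x05]=0x81, mem[0x02]=0xaa, mem[0x13]=0x11, mem[0x0b]=0xab, mem[0x15]=0x28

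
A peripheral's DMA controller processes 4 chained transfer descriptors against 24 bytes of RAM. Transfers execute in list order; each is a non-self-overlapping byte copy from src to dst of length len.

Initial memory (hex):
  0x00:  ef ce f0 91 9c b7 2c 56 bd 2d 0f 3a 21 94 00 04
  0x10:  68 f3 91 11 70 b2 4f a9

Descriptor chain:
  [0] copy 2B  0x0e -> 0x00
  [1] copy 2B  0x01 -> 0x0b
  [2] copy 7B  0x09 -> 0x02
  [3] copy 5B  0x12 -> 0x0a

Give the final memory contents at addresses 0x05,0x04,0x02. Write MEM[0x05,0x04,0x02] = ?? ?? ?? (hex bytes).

D0: mem[0x00..0x01] <- [00 04]
D1: mem[0x0b..0x0c] <- [04 f0]
D2: mem[0x02..0x08] <- [2d 0f 04 f0 94 00 04]
D3: mem[0x0a..0x0e] <- [91 11 70 b2 4f]
query mem[0x05]=0xf0, mem[0x04]=0x04, mem[0x02]=0x2d

MEM[0x05,0x04,0x02] = f0 04 2d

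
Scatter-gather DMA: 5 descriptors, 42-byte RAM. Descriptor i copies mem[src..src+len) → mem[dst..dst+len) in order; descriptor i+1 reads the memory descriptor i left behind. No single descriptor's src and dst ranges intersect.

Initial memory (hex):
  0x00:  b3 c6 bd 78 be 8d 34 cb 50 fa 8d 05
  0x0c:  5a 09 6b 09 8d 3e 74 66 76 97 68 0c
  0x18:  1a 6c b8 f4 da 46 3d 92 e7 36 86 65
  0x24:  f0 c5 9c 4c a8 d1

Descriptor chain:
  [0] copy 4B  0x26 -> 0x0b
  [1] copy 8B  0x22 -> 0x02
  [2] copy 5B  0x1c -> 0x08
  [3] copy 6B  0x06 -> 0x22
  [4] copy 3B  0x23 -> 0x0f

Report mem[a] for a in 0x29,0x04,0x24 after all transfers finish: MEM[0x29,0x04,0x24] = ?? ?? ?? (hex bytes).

MEM[0x29,0x04,0x24] = d1 f0 da

#0 dst[0x0b+4] := {0x9c,0x4c,0xa8,0xd1}
#1 dst[0x02+8] := {0x86,0x65,0xf0,0xc5,0x9c,0x4c,0xa8,0xd1}
#2 dst[0x08+5] := {0xda,0x46,0x3d,0x92,0xe7}
#3 dst[0x22+6] := {0x9c,0x4c,0xda,0x46,0x3d,0x92}
#4 dst[0x0f+3] := {0x4c,0xda,0x46}
query mem[0x29]=0xd1, mem[0x04]=0xf0, mem[0x24]=0xda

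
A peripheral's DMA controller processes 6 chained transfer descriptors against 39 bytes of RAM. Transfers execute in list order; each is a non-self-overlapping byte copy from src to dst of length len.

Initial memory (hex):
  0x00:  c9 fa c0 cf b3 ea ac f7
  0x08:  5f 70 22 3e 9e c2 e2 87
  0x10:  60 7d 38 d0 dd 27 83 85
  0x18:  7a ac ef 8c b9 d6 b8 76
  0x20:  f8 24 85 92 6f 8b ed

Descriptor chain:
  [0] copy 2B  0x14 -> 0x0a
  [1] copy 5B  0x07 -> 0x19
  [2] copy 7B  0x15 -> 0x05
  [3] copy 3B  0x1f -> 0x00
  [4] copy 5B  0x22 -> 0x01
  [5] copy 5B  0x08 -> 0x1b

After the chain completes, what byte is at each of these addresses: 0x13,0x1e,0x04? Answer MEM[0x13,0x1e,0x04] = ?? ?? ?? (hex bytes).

  after D0: wrote 2B at 0x0a = dd27
  after D1: wrote 5B at 0x19 = f75f70dd27
  after D2: wrote 7B at 0x05 = 2783857af75f70
  after D3: wrote 3B at 0x00 = 76f824
  after D4: wrote 5B at 0x01 = 85926f8bed
  after D5: wrote 5B at 0x1b = 7af75f709e
query mem[0x13]=0xd0, mem[0x1e]=0x70, mem[0x04]=0x8b

MEM[0x13,0x1e,0x04] = d0 70 8b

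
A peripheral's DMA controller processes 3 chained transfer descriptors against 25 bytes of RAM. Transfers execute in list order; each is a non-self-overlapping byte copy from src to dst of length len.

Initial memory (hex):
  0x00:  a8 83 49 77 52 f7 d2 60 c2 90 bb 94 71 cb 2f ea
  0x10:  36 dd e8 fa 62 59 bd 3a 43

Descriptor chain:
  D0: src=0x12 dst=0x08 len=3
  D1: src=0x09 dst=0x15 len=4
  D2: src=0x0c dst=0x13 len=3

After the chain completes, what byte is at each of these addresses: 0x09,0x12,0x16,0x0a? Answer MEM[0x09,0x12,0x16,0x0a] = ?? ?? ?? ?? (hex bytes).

MEM[0x09,0x12,0x16,0x0a] = fa e8 62 62

[0] 0x12->0x08 len=3 : e8 fa 62
[1] 0x09->0x15 len=4 : fa 62 94 71
[2] 0x0c->0x13 len=3 : 71 cb 2f
query mem[0x09]=0xfa, mem[0x12]=0xe8, mem[0x16]=0x62, mem[0x0a]=0x62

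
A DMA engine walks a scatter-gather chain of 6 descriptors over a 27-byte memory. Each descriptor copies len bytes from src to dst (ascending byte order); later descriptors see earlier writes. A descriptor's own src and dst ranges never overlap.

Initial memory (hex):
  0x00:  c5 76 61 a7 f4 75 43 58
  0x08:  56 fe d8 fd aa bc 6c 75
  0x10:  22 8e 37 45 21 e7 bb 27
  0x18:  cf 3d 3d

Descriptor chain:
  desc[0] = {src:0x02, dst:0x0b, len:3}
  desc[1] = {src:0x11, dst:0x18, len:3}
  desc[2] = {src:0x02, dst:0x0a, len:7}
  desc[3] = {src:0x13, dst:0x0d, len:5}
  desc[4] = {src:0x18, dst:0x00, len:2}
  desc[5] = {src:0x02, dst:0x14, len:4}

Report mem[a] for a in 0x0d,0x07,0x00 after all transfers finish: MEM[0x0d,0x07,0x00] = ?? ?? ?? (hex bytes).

#0 dst[0x0b+3] := {0x61,0xa7,0xf4}
#1 dst[0x18+3] := {0x8e,0x37,0x45}
#2 dst[0x0a+7] := {0x61,0xa7,0xf4,0x75,0x43,0x58,0x56}
#3 dst[0x0d+5] := {0x45,0x21,0xe7,0xbb,0x27}
#4 dst[0x00+2] := {0x8e,0x37}
#5 dst[0x14+4] := {0x61,0xa7,0xf4,0x75}
query mem[0x0d]=0x45, mem[0x07]=0x58, mem[0x00]=0x8e

MEM[0x0d,0x07,0x00] = 45 58 8e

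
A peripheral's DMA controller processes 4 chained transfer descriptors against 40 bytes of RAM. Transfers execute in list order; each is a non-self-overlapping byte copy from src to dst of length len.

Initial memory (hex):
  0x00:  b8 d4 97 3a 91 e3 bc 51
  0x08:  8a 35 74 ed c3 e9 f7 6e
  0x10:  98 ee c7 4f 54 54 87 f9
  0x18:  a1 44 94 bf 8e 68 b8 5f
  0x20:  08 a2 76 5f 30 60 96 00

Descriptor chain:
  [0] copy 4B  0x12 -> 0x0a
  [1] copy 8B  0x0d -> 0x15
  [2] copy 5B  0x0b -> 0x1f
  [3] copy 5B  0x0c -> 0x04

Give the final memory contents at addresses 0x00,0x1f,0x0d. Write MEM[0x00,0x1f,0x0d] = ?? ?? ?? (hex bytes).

[0] 0x12->0x0a len=4 : c7 4f 54 54
[1] 0x0d->0x15 len=8 : 54 f7 6e 98 ee c7 4f 54
[2] 0x0b->0x1f len=5 : 4f 54 54 f7 6e
[3] 0x0c->0x04 len=5 : 54 54 f7 6e 98
query mem[0x00]=0xb8, mem[0x1f]=0x4f, mem[0x0d]=0x54

MEM[0x00,0x1f,0x0d] = b8 4f 54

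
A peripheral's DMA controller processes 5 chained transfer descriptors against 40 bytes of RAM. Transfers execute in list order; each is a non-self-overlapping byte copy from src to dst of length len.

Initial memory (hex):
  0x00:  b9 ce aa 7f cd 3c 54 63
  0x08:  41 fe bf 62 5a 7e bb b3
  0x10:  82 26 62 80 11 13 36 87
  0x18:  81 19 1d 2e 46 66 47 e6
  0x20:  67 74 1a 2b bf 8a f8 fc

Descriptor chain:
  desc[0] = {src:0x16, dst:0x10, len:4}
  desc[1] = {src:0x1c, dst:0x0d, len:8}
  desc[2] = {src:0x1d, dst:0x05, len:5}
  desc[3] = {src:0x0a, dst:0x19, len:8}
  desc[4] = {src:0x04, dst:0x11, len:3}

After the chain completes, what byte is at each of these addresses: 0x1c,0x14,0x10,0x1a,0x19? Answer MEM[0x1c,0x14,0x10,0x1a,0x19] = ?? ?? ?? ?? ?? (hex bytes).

MEM[0x1c,0x14,0x10,0x1a,0x19] = 46 2b e6 62 bf

D0: mem[0x10..0x13] <- [36 87 81 19]
D1: mem[0x0d..0x14] <- [46 66 47 e6 67 74 1a 2b]
D2: mem[0x05..0x09] <- [66 47 e6 67 74]
D3: mem[0x19..0x20] <- [bf 62 5a 46 66 47 e6 67]
D4: mem[0x11..0x13] <- [cd 66 47]
query mem[0x1c]=0x46, mem[0x14]=0x2b, mem[0x10]=0xe6, mem[0x1a]=0x62, mem[0x19]=0xbf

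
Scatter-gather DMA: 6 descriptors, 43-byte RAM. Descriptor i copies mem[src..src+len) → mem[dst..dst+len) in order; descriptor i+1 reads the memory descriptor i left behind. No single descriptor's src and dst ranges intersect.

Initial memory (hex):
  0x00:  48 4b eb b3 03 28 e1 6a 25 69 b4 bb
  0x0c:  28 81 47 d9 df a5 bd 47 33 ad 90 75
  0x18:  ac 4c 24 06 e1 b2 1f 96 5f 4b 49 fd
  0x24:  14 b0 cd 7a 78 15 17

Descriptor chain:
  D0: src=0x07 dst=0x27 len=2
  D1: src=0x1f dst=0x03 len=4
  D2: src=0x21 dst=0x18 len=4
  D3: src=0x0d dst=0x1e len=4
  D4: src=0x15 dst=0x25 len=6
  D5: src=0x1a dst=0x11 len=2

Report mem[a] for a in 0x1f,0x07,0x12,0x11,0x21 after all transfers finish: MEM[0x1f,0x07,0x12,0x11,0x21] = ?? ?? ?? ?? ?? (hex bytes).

D0: mem[0x27..0x28] <- [6a 25]
D1: mem[0x03..0x06] <- [96 5f 4b 49]
D2: mem[0x18..0x1b] <- [4b 49 fd 14]
D3: mem[0x1e..0x21] <- [81 47 d9 df]
D4: mem[0x25..0x2a] <- [ad 90 75 4b 49 fd]
D5: mem[0x11..0x12] <- [fd 14]
query mem[0x1f]=0x47, mem[0x07]=0x6a, mem[0x12]=0x14, mem[0x11]=0xfd, mem[0x21]=0xdf

MEM[0x1f,0x07,0x12,0x11,0x21] = 47 6a 14 fd df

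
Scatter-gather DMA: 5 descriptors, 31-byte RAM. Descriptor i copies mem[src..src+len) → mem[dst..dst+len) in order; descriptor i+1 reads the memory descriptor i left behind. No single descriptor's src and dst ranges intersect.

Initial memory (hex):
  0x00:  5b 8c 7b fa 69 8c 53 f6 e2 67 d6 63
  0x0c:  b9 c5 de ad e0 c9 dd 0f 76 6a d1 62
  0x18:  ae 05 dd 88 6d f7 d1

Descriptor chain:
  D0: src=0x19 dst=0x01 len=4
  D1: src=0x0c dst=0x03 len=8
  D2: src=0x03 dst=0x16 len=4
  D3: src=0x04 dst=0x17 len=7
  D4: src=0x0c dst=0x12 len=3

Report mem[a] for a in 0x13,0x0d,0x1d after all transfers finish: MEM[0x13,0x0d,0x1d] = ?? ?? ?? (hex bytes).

D0: mem[0x01..0x04] <- [05 dd 88 6d]
D1: mem[0x03..0x0a] <- [b9 c5 de ad e0 c9 dd 0f]
D2: mem[0x16..0x19] <- [b9 c5 de ad]
D3: mem[0x17..0x1d] <- [c5 de ad e0 c9 dd 0f]
D4: mem[0x12..0x14] <- [b9 c5 de]
query mem[0x13]=0xc5, mem[0x0d]=0xc5, mem[0x1d]=0x0f

MEM[0x13,0x0d,0x1d] = c5 c5 0f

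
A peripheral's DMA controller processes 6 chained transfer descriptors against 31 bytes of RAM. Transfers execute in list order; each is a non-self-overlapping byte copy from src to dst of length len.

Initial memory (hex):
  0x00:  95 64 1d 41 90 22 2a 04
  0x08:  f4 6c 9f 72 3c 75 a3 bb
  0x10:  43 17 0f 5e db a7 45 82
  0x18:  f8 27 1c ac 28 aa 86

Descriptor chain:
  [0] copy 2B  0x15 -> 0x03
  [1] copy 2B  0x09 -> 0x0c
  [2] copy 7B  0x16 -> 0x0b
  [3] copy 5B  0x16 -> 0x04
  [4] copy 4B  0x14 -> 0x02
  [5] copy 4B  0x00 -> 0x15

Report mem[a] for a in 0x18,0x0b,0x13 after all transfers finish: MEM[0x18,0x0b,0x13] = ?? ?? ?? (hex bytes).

[0] 0x15->0x03 len=2 : a7 45
[1] 0x09->0x0c len=2 : 6c 9f
[2] 0x16->0x0b len=7 : 45 82 f8 27 1c ac 28
[3] 0x16->0x04 len=5 : 45 82 f8 27 1c
[4] 0x14->0x02 len=4 : db a7 45 82
[5] 0x00->0x15 len=4 : 95 64 db a7
query mem[0x18]=0xa7, mem[0x0b]=0x45, mem[0x13]=0x5e

MEM[0x18,0x0b,0x13] = a7 45 5e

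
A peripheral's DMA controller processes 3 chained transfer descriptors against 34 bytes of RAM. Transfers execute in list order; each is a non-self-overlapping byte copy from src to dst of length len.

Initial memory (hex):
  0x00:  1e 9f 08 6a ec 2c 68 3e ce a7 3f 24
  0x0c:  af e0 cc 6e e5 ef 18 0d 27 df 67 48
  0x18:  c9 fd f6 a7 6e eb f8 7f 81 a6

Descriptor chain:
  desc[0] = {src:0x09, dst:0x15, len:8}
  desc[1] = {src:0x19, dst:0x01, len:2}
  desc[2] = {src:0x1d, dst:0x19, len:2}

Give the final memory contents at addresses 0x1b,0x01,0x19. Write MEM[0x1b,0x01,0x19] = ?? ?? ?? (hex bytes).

[0] 0x09->0x15 len=8 : a7 3f 24 af e0 cc 6e e5
[1] 0x19->0x01 len=2 : e0 cc
[2] 0x1d->0x19 len=2 : eb f8
query mem[0x1b]=0x6e, mem[0x01]=0xe0, mem[0x19]=0xeb

MEM[0x1b,0x01,0x19] = 6e e0 eb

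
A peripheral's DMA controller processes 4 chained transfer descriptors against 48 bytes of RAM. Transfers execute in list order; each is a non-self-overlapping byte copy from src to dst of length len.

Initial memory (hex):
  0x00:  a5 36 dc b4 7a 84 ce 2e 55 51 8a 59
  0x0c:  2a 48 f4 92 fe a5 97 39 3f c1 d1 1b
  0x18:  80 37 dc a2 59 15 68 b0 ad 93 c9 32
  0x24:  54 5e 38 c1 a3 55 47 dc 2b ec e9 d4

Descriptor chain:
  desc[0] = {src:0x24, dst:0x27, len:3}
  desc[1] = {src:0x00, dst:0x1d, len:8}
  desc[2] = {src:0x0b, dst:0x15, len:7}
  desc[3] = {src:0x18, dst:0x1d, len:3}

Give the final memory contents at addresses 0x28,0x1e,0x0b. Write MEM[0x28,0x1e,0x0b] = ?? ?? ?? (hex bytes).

MEM[0x28,0x1e,0x0b] = 5e 92 59

#0 dst[0x27+3] := {0x54,0x5e,0x38}
#1 dst[0x1d+8] := {0xa5,0x36,0xdc,0xb4,0x7a,0x84,0xce,0x2e}
#2 dst[0x15+7] := {0x59,0x2a,0x48,0xf4,0x92,0xfe,0xa5}
#3 dst[0x1d+3] := {0xf4,0x92,0xfe}
query mem[0x28]=0x5e, mem[0x1e]=0x92, mem[0x0b]=0x59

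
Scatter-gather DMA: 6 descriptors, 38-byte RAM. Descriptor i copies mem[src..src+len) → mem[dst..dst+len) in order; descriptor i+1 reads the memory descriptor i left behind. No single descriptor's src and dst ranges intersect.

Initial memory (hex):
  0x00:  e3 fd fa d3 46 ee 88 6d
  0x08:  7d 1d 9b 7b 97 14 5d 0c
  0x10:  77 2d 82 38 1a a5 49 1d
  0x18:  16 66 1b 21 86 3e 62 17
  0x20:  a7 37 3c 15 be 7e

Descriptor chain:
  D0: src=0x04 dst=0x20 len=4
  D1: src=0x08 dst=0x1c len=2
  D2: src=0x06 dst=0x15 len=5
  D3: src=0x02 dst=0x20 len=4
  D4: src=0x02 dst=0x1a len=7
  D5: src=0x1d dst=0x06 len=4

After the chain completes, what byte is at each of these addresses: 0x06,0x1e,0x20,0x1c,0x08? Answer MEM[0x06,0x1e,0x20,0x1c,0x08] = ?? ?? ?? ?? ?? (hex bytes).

  after D0: wrote 4B at 0x20 = 46ee886d
  after D1: wrote 2B at 0x1c = 7d1d
  after D2: wrote 5B at 0x15 = 886d7d1d9b
  after D3: wrote 4B at 0x20 = fad346ee
  after D4: wrote 7B at 0x1a = fad346ee886d7d
  after D5: wrote 4B at 0x06 = ee886d7d
query mem[0x06]=0xee, mem[0x1e]=0x88, mem[0x20]=0x7d, mem[0x1c]=0x46, mem[0x08]=0x6d

MEM[0x06,0x1e,0x20,0x1c,0x08] = ee 88 7d 46 6d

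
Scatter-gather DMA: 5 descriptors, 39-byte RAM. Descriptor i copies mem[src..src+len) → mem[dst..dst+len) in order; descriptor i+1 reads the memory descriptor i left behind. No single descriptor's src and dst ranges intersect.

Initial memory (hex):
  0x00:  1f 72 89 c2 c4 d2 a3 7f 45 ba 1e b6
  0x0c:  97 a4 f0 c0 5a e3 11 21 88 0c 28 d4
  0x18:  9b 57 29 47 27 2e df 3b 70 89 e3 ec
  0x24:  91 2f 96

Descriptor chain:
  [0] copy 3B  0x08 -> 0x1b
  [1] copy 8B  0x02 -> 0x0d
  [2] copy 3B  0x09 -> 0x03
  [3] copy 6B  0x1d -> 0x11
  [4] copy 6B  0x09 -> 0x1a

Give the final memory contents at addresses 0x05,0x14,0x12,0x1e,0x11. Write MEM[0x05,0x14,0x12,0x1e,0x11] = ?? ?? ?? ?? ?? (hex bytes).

MEM[0x05,0x14,0x12,0x1e,0x11] = b6 70 df 89 1e

D0: mem[0x1b..0x1d] <- [45 ba 1e]
D1: mem[0x0d..0x14] <- [89 c2 c4 d2 a3 7f 45 ba]
D2: mem[0x03..0x05] <- [ba 1e b6]
D3: mem[0x11..0x16] <- [1e df 3b 70 89 e3]
D4: mem[0x1a..0x1f] <- [ba 1e b6 97 89 c2]
query mem[0x05]=0xb6, mem[0x14]=0x70, mem[0x12]=0xdf, mem[0x1e]=0x89, mem[0x11]=0x1e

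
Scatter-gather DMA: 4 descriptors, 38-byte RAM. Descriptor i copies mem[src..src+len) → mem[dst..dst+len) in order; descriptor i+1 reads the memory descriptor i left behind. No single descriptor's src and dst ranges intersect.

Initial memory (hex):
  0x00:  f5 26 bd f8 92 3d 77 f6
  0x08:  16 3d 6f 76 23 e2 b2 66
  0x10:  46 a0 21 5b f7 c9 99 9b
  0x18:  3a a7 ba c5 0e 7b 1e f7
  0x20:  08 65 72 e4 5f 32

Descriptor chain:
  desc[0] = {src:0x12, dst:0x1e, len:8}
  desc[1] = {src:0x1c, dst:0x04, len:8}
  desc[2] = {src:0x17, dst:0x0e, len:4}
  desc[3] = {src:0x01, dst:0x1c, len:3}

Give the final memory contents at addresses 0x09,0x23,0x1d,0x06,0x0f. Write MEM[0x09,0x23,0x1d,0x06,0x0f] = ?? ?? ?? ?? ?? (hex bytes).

MEM[0x09,0x23,0x1d,0x06,0x0f] = c9 9b bd 21 3a

#0 dst[0x1e+8] := {0x21,0x5b,0xf7,0xc9,0x99,0x9b,0x3a,0xa7}
#1 dst[0x04+8] := {0x0e,0x7b,0x21,0x5b,0xf7,0xc9,0x99,0x9b}
#2 dst[0x0e+4] := {0x9b,0x3a,0xa7,0xba}
#3 dst[0x1c+3] := {0x26,0xbd,0xf8}
query mem[0x09]=0xc9, mem[0x23]=0x9b, mem[0x1d]=0xbd, mem[0x06]=0x21, mem[0x0f]=0x3a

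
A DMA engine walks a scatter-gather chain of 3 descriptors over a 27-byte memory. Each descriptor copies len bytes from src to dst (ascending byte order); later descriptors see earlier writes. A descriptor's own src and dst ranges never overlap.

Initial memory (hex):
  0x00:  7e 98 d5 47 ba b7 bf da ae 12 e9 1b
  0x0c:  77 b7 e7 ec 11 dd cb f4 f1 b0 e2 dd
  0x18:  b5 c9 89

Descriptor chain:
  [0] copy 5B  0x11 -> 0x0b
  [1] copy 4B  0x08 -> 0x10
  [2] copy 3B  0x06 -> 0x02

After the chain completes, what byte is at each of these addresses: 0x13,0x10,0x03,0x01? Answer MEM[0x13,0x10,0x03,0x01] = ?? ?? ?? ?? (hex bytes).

MEM[0x13,0x10,0x03,0x01] = dd ae da 98

[0] 0x11->0x0b len=5 : dd cb f4 f1 b0
[1] 0x08->0x10 len=4 : ae 12 e9 dd
[2] 0x06->0x02 len=3 : bf da ae
query mem[0x13]=0xdd, mem[0x10]=0xae, mem[0x03]=0xda, mem[0x01]=0x98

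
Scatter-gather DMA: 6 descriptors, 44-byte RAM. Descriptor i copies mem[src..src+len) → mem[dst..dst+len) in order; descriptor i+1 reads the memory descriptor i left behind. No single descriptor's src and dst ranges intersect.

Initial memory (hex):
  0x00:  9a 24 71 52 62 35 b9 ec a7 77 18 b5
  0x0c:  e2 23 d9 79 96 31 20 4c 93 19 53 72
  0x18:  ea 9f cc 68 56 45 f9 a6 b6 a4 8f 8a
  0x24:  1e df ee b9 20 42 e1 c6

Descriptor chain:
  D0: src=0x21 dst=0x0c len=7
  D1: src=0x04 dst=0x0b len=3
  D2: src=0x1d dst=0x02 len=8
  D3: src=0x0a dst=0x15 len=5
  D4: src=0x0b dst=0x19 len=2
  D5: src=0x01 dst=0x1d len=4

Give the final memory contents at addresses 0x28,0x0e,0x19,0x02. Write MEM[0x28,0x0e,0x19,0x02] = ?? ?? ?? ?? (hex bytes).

MEM[0x28,0x0e,0x19,0x02] = 20 8a 62 45

[0] 0x21->0x0c len=7 : a4 8f 8a 1e df ee b9
[1] 0x04->0x0b len=3 : 62 35 b9
[2] 0x1d->0x02 len=8 : 45 f9 a6 b6 a4 8f 8a 1e
[3] 0x0a->0x15 len=5 : 18 62 35 b9 8a
[4] 0x0b->0x19 len=2 : 62 35
[5] 0x01->0x1d len=4 : 24 45 f9 a6
query mem[0x28]=0x20, mem[0x0e]=0x8a, mem[0x19]=0x62, mem[0x02]=0x45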